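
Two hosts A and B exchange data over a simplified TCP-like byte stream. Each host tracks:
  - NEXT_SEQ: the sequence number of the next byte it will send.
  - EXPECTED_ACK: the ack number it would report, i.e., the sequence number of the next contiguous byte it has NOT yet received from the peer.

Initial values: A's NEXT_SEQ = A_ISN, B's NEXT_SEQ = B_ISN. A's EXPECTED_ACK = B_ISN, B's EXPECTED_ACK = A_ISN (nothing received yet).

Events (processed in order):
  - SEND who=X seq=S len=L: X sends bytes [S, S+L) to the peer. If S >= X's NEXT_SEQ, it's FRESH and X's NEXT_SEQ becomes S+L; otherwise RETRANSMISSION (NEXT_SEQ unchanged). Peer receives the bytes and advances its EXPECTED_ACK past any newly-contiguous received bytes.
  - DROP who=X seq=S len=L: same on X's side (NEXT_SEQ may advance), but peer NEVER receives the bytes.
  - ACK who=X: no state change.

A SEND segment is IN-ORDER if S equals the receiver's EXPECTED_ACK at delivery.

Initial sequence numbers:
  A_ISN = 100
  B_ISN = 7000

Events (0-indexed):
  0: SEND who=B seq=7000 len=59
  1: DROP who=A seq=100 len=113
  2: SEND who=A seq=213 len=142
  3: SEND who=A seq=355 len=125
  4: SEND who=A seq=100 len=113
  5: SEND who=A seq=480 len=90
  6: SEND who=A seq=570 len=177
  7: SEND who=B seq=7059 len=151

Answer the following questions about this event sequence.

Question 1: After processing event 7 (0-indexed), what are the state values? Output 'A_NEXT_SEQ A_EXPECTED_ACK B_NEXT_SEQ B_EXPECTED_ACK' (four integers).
After event 0: A_seq=100 A_ack=7059 B_seq=7059 B_ack=100
After event 1: A_seq=213 A_ack=7059 B_seq=7059 B_ack=100
After event 2: A_seq=355 A_ack=7059 B_seq=7059 B_ack=100
After event 3: A_seq=480 A_ack=7059 B_seq=7059 B_ack=100
After event 4: A_seq=480 A_ack=7059 B_seq=7059 B_ack=480
After event 5: A_seq=570 A_ack=7059 B_seq=7059 B_ack=570
After event 6: A_seq=747 A_ack=7059 B_seq=7059 B_ack=747
After event 7: A_seq=747 A_ack=7210 B_seq=7210 B_ack=747

747 7210 7210 747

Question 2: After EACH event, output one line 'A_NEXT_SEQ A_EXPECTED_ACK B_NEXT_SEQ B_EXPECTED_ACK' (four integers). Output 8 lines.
100 7059 7059 100
213 7059 7059 100
355 7059 7059 100
480 7059 7059 100
480 7059 7059 480
570 7059 7059 570
747 7059 7059 747
747 7210 7210 747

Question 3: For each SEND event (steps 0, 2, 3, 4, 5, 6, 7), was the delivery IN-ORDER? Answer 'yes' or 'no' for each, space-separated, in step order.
Answer: yes no no yes yes yes yes

Derivation:
Step 0: SEND seq=7000 -> in-order
Step 2: SEND seq=213 -> out-of-order
Step 3: SEND seq=355 -> out-of-order
Step 4: SEND seq=100 -> in-order
Step 5: SEND seq=480 -> in-order
Step 6: SEND seq=570 -> in-order
Step 7: SEND seq=7059 -> in-order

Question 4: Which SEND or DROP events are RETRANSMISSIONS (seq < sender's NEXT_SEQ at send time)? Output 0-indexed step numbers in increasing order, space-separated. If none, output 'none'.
Step 0: SEND seq=7000 -> fresh
Step 1: DROP seq=100 -> fresh
Step 2: SEND seq=213 -> fresh
Step 3: SEND seq=355 -> fresh
Step 4: SEND seq=100 -> retransmit
Step 5: SEND seq=480 -> fresh
Step 6: SEND seq=570 -> fresh
Step 7: SEND seq=7059 -> fresh

Answer: 4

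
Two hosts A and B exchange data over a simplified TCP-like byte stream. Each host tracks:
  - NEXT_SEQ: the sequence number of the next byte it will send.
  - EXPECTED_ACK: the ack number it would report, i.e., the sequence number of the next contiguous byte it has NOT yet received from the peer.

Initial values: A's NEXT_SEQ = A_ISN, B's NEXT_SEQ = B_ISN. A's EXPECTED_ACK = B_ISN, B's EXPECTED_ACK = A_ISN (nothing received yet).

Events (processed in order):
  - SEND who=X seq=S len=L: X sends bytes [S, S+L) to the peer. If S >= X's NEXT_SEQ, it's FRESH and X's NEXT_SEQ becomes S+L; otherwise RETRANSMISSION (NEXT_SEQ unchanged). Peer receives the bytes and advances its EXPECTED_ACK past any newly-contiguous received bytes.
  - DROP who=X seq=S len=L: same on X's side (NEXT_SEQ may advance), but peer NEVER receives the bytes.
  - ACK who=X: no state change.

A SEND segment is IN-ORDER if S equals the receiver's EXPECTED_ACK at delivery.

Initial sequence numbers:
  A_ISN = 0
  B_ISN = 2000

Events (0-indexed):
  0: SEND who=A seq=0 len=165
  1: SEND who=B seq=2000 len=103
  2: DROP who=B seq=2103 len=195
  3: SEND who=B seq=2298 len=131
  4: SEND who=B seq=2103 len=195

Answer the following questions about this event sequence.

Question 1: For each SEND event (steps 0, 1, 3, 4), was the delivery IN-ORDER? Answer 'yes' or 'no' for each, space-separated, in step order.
Step 0: SEND seq=0 -> in-order
Step 1: SEND seq=2000 -> in-order
Step 3: SEND seq=2298 -> out-of-order
Step 4: SEND seq=2103 -> in-order

Answer: yes yes no yes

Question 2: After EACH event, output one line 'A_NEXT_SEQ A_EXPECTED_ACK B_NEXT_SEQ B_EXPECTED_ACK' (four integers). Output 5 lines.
165 2000 2000 165
165 2103 2103 165
165 2103 2298 165
165 2103 2429 165
165 2429 2429 165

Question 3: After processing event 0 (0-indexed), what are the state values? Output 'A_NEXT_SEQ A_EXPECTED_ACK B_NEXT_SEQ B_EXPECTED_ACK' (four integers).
After event 0: A_seq=165 A_ack=2000 B_seq=2000 B_ack=165

165 2000 2000 165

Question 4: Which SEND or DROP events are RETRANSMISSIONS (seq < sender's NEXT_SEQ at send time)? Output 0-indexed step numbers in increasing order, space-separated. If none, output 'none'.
Answer: 4

Derivation:
Step 0: SEND seq=0 -> fresh
Step 1: SEND seq=2000 -> fresh
Step 2: DROP seq=2103 -> fresh
Step 3: SEND seq=2298 -> fresh
Step 4: SEND seq=2103 -> retransmit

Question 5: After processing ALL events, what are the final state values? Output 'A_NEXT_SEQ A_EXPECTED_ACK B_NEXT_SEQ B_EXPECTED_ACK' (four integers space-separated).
Answer: 165 2429 2429 165

Derivation:
After event 0: A_seq=165 A_ack=2000 B_seq=2000 B_ack=165
After event 1: A_seq=165 A_ack=2103 B_seq=2103 B_ack=165
After event 2: A_seq=165 A_ack=2103 B_seq=2298 B_ack=165
After event 3: A_seq=165 A_ack=2103 B_seq=2429 B_ack=165
After event 4: A_seq=165 A_ack=2429 B_seq=2429 B_ack=165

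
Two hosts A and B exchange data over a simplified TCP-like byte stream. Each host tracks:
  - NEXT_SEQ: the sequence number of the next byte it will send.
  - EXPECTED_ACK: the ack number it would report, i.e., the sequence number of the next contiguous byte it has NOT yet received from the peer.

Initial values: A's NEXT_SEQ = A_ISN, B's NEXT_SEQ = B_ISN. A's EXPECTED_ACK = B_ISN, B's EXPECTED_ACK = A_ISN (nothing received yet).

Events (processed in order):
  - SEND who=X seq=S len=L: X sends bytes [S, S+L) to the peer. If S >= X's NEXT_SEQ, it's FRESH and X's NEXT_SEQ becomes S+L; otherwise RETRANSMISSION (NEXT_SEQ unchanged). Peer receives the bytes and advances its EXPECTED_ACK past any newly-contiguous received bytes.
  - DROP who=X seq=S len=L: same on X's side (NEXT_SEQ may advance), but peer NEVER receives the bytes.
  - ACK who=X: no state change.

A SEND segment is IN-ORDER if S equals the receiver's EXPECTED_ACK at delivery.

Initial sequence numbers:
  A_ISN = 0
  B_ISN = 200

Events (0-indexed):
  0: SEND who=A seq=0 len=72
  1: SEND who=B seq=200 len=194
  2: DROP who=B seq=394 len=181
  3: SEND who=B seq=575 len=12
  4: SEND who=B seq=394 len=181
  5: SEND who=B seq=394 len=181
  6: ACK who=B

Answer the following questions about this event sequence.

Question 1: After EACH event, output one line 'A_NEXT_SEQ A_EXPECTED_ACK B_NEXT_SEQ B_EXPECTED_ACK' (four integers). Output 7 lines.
72 200 200 72
72 394 394 72
72 394 575 72
72 394 587 72
72 587 587 72
72 587 587 72
72 587 587 72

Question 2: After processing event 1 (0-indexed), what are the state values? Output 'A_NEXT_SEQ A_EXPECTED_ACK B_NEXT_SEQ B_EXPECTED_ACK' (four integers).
After event 0: A_seq=72 A_ack=200 B_seq=200 B_ack=72
After event 1: A_seq=72 A_ack=394 B_seq=394 B_ack=72

72 394 394 72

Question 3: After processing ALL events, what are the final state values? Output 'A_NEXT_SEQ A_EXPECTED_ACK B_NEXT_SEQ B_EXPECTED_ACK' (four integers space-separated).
After event 0: A_seq=72 A_ack=200 B_seq=200 B_ack=72
After event 1: A_seq=72 A_ack=394 B_seq=394 B_ack=72
After event 2: A_seq=72 A_ack=394 B_seq=575 B_ack=72
After event 3: A_seq=72 A_ack=394 B_seq=587 B_ack=72
After event 4: A_seq=72 A_ack=587 B_seq=587 B_ack=72
After event 5: A_seq=72 A_ack=587 B_seq=587 B_ack=72
After event 6: A_seq=72 A_ack=587 B_seq=587 B_ack=72

Answer: 72 587 587 72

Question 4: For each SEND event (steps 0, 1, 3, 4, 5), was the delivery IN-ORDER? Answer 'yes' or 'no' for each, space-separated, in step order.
Answer: yes yes no yes no

Derivation:
Step 0: SEND seq=0 -> in-order
Step 1: SEND seq=200 -> in-order
Step 3: SEND seq=575 -> out-of-order
Step 4: SEND seq=394 -> in-order
Step 5: SEND seq=394 -> out-of-order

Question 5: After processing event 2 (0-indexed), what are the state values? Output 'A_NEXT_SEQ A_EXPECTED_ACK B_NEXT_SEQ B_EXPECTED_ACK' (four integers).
After event 0: A_seq=72 A_ack=200 B_seq=200 B_ack=72
After event 1: A_seq=72 A_ack=394 B_seq=394 B_ack=72
After event 2: A_seq=72 A_ack=394 B_seq=575 B_ack=72

72 394 575 72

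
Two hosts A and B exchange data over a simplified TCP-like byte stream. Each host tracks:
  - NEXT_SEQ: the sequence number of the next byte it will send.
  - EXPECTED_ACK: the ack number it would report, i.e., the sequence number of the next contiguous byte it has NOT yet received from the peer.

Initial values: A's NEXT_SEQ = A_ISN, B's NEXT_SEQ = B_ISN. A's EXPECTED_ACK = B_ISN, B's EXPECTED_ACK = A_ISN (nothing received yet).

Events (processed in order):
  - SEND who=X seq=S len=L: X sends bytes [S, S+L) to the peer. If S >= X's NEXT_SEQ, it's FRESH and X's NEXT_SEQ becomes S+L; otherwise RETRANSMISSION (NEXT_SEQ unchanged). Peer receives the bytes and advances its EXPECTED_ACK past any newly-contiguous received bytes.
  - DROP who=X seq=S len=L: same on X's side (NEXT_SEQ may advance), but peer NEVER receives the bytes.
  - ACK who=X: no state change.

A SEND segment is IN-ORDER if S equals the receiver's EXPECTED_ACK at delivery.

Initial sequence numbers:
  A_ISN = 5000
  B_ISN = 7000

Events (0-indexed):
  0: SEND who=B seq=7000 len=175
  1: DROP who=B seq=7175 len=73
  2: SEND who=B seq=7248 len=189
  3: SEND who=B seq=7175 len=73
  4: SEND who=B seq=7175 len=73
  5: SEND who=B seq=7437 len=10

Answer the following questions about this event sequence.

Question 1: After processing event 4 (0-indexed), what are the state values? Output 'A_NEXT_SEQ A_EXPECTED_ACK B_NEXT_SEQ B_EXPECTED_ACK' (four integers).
After event 0: A_seq=5000 A_ack=7175 B_seq=7175 B_ack=5000
After event 1: A_seq=5000 A_ack=7175 B_seq=7248 B_ack=5000
After event 2: A_seq=5000 A_ack=7175 B_seq=7437 B_ack=5000
After event 3: A_seq=5000 A_ack=7437 B_seq=7437 B_ack=5000
After event 4: A_seq=5000 A_ack=7437 B_seq=7437 B_ack=5000

5000 7437 7437 5000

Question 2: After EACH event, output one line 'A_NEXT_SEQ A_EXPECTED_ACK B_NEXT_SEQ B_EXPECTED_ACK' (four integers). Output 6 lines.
5000 7175 7175 5000
5000 7175 7248 5000
5000 7175 7437 5000
5000 7437 7437 5000
5000 7437 7437 5000
5000 7447 7447 5000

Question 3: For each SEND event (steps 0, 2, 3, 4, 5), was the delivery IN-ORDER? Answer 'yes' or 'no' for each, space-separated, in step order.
Step 0: SEND seq=7000 -> in-order
Step 2: SEND seq=7248 -> out-of-order
Step 3: SEND seq=7175 -> in-order
Step 4: SEND seq=7175 -> out-of-order
Step 5: SEND seq=7437 -> in-order

Answer: yes no yes no yes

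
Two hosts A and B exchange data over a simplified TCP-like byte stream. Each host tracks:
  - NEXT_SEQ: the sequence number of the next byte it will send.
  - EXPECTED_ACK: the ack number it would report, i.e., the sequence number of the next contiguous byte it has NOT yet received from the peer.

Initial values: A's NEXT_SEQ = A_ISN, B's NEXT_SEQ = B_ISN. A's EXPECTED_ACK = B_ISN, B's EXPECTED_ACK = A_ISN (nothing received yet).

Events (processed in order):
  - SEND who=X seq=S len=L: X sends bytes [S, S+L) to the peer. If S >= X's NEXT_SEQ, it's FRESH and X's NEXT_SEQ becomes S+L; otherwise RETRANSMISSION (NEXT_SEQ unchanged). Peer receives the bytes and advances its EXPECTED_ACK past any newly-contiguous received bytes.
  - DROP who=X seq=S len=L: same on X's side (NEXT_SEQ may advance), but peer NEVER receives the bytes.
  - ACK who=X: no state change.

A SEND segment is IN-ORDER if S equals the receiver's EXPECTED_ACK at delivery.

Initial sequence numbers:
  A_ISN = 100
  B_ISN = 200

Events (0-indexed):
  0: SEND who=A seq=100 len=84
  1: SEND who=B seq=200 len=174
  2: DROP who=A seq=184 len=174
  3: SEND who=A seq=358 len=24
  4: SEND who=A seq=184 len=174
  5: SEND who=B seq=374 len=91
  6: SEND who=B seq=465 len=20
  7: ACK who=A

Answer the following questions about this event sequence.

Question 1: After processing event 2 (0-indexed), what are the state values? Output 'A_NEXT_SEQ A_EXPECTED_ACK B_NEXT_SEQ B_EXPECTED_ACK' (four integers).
After event 0: A_seq=184 A_ack=200 B_seq=200 B_ack=184
After event 1: A_seq=184 A_ack=374 B_seq=374 B_ack=184
After event 2: A_seq=358 A_ack=374 B_seq=374 B_ack=184

358 374 374 184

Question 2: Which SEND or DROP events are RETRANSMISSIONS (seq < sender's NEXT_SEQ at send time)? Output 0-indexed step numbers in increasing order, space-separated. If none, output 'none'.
Step 0: SEND seq=100 -> fresh
Step 1: SEND seq=200 -> fresh
Step 2: DROP seq=184 -> fresh
Step 3: SEND seq=358 -> fresh
Step 4: SEND seq=184 -> retransmit
Step 5: SEND seq=374 -> fresh
Step 6: SEND seq=465 -> fresh

Answer: 4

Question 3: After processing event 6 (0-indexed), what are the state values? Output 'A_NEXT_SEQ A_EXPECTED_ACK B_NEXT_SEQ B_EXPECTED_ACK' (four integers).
After event 0: A_seq=184 A_ack=200 B_seq=200 B_ack=184
After event 1: A_seq=184 A_ack=374 B_seq=374 B_ack=184
After event 2: A_seq=358 A_ack=374 B_seq=374 B_ack=184
After event 3: A_seq=382 A_ack=374 B_seq=374 B_ack=184
After event 4: A_seq=382 A_ack=374 B_seq=374 B_ack=382
After event 5: A_seq=382 A_ack=465 B_seq=465 B_ack=382
After event 6: A_seq=382 A_ack=485 B_seq=485 B_ack=382

382 485 485 382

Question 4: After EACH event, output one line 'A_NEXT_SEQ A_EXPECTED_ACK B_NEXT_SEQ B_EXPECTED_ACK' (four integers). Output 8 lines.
184 200 200 184
184 374 374 184
358 374 374 184
382 374 374 184
382 374 374 382
382 465 465 382
382 485 485 382
382 485 485 382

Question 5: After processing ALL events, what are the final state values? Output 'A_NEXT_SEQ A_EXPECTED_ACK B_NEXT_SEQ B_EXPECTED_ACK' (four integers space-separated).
After event 0: A_seq=184 A_ack=200 B_seq=200 B_ack=184
After event 1: A_seq=184 A_ack=374 B_seq=374 B_ack=184
After event 2: A_seq=358 A_ack=374 B_seq=374 B_ack=184
After event 3: A_seq=382 A_ack=374 B_seq=374 B_ack=184
After event 4: A_seq=382 A_ack=374 B_seq=374 B_ack=382
After event 5: A_seq=382 A_ack=465 B_seq=465 B_ack=382
After event 6: A_seq=382 A_ack=485 B_seq=485 B_ack=382
After event 7: A_seq=382 A_ack=485 B_seq=485 B_ack=382

Answer: 382 485 485 382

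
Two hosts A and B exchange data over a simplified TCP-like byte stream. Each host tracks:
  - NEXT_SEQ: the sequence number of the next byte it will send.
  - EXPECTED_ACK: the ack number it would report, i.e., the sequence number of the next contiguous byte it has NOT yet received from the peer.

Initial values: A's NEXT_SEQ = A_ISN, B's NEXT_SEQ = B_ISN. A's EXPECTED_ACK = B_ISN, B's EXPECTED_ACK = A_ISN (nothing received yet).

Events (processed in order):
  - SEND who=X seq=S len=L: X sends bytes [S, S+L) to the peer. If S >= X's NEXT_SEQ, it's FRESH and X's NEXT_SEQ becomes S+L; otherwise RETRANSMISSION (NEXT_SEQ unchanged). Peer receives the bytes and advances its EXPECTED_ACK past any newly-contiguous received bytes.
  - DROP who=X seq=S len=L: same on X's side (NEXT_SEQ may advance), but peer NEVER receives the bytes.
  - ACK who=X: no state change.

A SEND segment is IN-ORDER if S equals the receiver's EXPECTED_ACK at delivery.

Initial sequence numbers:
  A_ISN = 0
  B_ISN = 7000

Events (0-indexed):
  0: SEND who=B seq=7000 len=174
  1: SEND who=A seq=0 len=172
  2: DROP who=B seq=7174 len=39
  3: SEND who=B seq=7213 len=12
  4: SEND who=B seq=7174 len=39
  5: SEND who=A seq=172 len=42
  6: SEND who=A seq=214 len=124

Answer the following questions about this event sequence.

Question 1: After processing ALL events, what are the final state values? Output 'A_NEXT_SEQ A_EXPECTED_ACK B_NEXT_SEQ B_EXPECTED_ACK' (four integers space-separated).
After event 0: A_seq=0 A_ack=7174 B_seq=7174 B_ack=0
After event 1: A_seq=172 A_ack=7174 B_seq=7174 B_ack=172
After event 2: A_seq=172 A_ack=7174 B_seq=7213 B_ack=172
After event 3: A_seq=172 A_ack=7174 B_seq=7225 B_ack=172
After event 4: A_seq=172 A_ack=7225 B_seq=7225 B_ack=172
After event 5: A_seq=214 A_ack=7225 B_seq=7225 B_ack=214
After event 6: A_seq=338 A_ack=7225 B_seq=7225 B_ack=338

Answer: 338 7225 7225 338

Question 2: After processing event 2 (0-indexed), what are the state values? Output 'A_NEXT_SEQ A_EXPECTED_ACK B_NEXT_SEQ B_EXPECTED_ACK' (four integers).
After event 0: A_seq=0 A_ack=7174 B_seq=7174 B_ack=0
After event 1: A_seq=172 A_ack=7174 B_seq=7174 B_ack=172
After event 2: A_seq=172 A_ack=7174 B_seq=7213 B_ack=172

172 7174 7213 172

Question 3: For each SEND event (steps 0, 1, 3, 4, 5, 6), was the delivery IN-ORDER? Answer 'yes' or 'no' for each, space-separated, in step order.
Answer: yes yes no yes yes yes

Derivation:
Step 0: SEND seq=7000 -> in-order
Step 1: SEND seq=0 -> in-order
Step 3: SEND seq=7213 -> out-of-order
Step 4: SEND seq=7174 -> in-order
Step 5: SEND seq=172 -> in-order
Step 6: SEND seq=214 -> in-order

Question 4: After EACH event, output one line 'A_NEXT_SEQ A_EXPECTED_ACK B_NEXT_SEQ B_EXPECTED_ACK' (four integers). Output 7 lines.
0 7174 7174 0
172 7174 7174 172
172 7174 7213 172
172 7174 7225 172
172 7225 7225 172
214 7225 7225 214
338 7225 7225 338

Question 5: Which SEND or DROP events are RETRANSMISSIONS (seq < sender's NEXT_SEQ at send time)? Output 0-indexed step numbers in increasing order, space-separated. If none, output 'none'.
Answer: 4

Derivation:
Step 0: SEND seq=7000 -> fresh
Step 1: SEND seq=0 -> fresh
Step 2: DROP seq=7174 -> fresh
Step 3: SEND seq=7213 -> fresh
Step 4: SEND seq=7174 -> retransmit
Step 5: SEND seq=172 -> fresh
Step 6: SEND seq=214 -> fresh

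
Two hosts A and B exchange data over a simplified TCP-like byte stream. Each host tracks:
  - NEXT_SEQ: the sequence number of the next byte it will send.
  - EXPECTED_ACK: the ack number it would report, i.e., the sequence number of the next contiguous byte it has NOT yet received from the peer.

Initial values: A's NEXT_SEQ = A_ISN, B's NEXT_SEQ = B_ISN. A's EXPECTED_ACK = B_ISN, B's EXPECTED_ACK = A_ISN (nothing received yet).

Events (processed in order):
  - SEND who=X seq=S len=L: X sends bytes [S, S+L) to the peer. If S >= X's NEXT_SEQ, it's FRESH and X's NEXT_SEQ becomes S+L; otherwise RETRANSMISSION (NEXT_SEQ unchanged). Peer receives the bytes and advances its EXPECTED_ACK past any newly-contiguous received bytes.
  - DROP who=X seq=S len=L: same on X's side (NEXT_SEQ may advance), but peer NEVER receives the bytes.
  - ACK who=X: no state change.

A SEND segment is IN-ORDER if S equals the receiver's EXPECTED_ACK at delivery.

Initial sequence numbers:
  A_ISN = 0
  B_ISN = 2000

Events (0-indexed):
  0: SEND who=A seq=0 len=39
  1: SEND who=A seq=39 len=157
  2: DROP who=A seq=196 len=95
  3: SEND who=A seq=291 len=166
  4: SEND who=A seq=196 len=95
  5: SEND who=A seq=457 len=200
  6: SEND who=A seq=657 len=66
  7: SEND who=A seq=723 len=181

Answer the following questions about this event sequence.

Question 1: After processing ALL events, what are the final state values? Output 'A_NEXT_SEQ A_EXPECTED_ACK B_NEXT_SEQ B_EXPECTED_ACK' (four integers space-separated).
After event 0: A_seq=39 A_ack=2000 B_seq=2000 B_ack=39
After event 1: A_seq=196 A_ack=2000 B_seq=2000 B_ack=196
After event 2: A_seq=291 A_ack=2000 B_seq=2000 B_ack=196
After event 3: A_seq=457 A_ack=2000 B_seq=2000 B_ack=196
After event 4: A_seq=457 A_ack=2000 B_seq=2000 B_ack=457
After event 5: A_seq=657 A_ack=2000 B_seq=2000 B_ack=657
After event 6: A_seq=723 A_ack=2000 B_seq=2000 B_ack=723
After event 7: A_seq=904 A_ack=2000 B_seq=2000 B_ack=904

Answer: 904 2000 2000 904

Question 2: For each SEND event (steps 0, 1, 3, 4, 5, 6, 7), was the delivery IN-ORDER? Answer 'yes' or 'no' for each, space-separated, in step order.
Step 0: SEND seq=0 -> in-order
Step 1: SEND seq=39 -> in-order
Step 3: SEND seq=291 -> out-of-order
Step 4: SEND seq=196 -> in-order
Step 5: SEND seq=457 -> in-order
Step 6: SEND seq=657 -> in-order
Step 7: SEND seq=723 -> in-order

Answer: yes yes no yes yes yes yes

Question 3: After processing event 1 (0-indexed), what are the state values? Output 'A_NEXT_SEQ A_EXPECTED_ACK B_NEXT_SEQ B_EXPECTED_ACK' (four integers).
After event 0: A_seq=39 A_ack=2000 B_seq=2000 B_ack=39
After event 1: A_seq=196 A_ack=2000 B_seq=2000 B_ack=196

196 2000 2000 196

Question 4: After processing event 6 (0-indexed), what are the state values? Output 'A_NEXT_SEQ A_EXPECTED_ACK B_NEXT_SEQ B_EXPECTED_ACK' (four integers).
After event 0: A_seq=39 A_ack=2000 B_seq=2000 B_ack=39
After event 1: A_seq=196 A_ack=2000 B_seq=2000 B_ack=196
After event 2: A_seq=291 A_ack=2000 B_seq=2000 B_ack=196
After event 3: A_seq=457 A_ack=2000 B_seq=2000 B_ack=196
After event 4: A_seq=457 A_ack=2000 B_seq=2000 B_ack=457
After event 5: A_seq=657 A_ack=2000 B_seq=2000 B_ack=657
After event 6: A_seq=723 A_ack=2000 B_seq=2000 B_ack=723

723 2000 2000 723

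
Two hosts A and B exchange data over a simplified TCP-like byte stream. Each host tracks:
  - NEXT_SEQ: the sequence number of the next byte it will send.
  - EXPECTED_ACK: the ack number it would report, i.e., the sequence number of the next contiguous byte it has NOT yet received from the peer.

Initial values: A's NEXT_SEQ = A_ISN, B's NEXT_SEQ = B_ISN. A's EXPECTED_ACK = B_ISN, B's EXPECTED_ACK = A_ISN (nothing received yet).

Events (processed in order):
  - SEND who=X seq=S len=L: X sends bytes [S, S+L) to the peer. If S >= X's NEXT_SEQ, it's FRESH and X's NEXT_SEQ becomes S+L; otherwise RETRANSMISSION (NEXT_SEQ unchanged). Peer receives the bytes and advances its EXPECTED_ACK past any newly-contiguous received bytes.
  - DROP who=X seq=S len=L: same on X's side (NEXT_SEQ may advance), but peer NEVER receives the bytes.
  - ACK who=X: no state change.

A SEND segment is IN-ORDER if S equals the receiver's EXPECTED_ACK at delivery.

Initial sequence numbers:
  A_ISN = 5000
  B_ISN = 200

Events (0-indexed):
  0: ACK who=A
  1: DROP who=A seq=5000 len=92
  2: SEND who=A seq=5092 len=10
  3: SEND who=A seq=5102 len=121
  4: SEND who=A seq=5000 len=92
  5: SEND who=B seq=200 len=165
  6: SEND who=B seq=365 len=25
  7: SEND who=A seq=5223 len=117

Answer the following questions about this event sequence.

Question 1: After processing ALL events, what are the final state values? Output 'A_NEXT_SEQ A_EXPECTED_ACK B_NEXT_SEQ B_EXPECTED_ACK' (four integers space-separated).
Answer: 5340 390 390 5340

Derivation:
After event 0: A_seq=5000 A_ack=200 B_seq=200 B_ack=5000
After event 1: A_seq=5092 A_ack=200 B_seq=200 B_ack=5000
After event 2: A_seq=5102 A_ack=200 B_seq=200 B_ack=5000
After event 3: A_seq=5223 A_ack=200 B_seq=200 B_ack=5000
After event 4: A_seq=5223 A_ack=200 B_seq=200 B_ack=5223
After event 5: A_seq=5223 A_ack=365 B_seq=365 B_ack=5223
After event 6: A_seq=5223 A_ack=390 B_seq=390 B_ack=5223
After event 7: A_seq=5340 A_ack=390 B_seq=390 B_ack=5340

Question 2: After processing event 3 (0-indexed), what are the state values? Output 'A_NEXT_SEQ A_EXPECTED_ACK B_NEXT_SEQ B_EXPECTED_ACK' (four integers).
After event 0: A_seq=5000 A_ack=200 B_seq=200 B_ack=5000
After event 1: A_seq=5092 A_ack=200 B_seq=200 B_ack=5000
After event 2: A_seq=5102 A_ack=200 B_seq=200 B_ack=5000
After event 3: A_seq=5223 A_ack=200 B_seq=200 B_ack=5000

5223 200 200 5000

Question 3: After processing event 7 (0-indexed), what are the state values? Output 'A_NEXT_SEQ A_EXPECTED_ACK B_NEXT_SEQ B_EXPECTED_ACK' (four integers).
After event 0: A_seq=5000 A_ack=200 B_seq=200 B_ack=5000
After event 1: A_seq=5092 A_ack=200 B_seq=200 B_ack=5000
After event 2: A_seq=5102 A_ack=200 B_seq=200 B_ack=5000
After event 3: A_seq=5223 A_ack=200 B_seq=200 B_ack=5000
After event 4: A_seq=5223 A_ack=200 B_seq=200 B_ack=5223
After event 5: A_seq=5223 A_ack=365 B_seq=365 B_ack=5223
After event 6: A_seq=5223 A_ack=390 B_seq=390 B_ack=5223
After event 7: A_seq=5340 A_ack=390 B_seq=390 B_ack=5340

5340 390 390 5340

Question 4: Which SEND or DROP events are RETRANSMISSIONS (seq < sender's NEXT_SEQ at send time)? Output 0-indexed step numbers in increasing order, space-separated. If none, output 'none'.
Step 1: DROP seq=5000 -> fresh
Step 2: SEND seq=5092 -> fresh
Step 3: SEND seq=5102 -> fresh
Step 4: SEND seq=5000 -> retransmit
Step 5: SEND seq=200 -> fresh
Step 6: SEND seq=365 -> fresh
Step 7: SEND seq=5223 -> fresh

Answer: 4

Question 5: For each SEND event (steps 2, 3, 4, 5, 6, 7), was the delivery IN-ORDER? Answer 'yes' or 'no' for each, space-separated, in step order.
Step 2: SEND seq=5092 -> out-of-order
Step 3: SEND seq=5102 -> out-of-order
Step 4: SEND seq=5000 -> in-order
Step 5: SEND seq=200 -> in-order
Step 6: SEND seq=365 -> in-order
Step 7: SEND seq=5223 -> in-order

Answer: no no yes yes yes yes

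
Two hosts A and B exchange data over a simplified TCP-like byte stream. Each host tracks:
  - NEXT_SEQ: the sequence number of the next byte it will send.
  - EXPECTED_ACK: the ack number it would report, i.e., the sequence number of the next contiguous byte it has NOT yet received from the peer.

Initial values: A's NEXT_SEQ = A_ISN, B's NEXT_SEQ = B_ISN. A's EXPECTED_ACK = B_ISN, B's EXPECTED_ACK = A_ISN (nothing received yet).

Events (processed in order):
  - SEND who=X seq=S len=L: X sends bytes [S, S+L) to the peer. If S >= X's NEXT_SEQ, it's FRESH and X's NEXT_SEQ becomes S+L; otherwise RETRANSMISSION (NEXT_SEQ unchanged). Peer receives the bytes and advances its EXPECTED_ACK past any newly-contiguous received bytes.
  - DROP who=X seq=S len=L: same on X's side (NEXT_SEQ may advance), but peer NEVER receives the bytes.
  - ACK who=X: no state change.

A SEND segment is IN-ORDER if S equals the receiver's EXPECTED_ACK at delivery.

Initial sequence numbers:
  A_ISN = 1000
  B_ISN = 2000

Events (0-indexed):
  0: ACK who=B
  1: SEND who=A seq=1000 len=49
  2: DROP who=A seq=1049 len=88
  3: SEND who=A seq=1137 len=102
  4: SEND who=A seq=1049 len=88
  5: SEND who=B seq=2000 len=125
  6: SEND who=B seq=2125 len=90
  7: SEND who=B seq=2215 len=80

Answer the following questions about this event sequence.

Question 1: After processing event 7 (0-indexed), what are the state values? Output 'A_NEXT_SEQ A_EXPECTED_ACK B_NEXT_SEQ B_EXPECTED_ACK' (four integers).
After event 0: A_seq=1000 A_ack=2000 B_seq=2000 B_ack=1000
After event 1: A_seq=1049 A_ack=2000 B_seq=2000 B_ack=1049
After event 2: A_seq=1137 A_ack=2000 B_seq=2000 B_ack=1049
After event 3: A_seq=1239 A_ack=2000 B_seq=2000 B_ack=1049
After event 4: A_seq=1239 A_ack=2000 B_seq=2000 B_ack=1239
After event 5: A_seq=1239 A_ack=2125 B_seq=2125 B_ack=1239
After event 6: A_seq=1239 A_ack=2215 B_seq=2215 B_ack=1239
After event 7: A_seq=1239 A_ack=2295 B_seq=2295 B_ack=1239

1239 2295 2295 1239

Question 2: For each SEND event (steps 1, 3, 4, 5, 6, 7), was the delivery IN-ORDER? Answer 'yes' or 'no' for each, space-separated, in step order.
Step 1: SEND seq=1000 -> in-order
Step 3: SEND seq=1137 -> out-of-order
Step 4: SEND seq=1049 -> in-order
Step 5: SEND seq=2000 -> in-order
Step 6: SEND seq=2125 -> in-order
Step 7: SEND seq=2215 -> in-order

Answer: yes no yes yes yes yes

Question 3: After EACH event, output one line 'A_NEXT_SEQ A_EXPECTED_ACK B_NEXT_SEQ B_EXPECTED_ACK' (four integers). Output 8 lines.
1000 2000 2000 1000
1049 2000 2000 1049
1137 2000 2000 1049
1239 2000 2000 1049
1239 2000 2000 1239
1239 2125 2125 1239
1239 2215 2215 1239
1239 2295 2295 1239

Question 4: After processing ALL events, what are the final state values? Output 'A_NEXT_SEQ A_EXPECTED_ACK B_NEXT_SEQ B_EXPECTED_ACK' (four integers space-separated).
After event 0: A_seq=1000 A_ack=2000 B_seq=2000 B_ack=1000
After event 1: A_seq=1049 A_ack=2000 B_seq=2000 B_ack=1049
After event 2: A_seq=1137 A_ack=2000 B_seq=2000 B_ack=1049
After event 3: A_seq=1239 A_ack=2000 B_seq=2000 B_ack=1049
After event 4: A_seq=1239 A_ack=2000 B_seq=2000 B_ack=1239
After event 5: A_seq=1239 A_ack=2125 B_seq=2125 B_ack=1239
After event 6: A_seq=1239 A_ack=2215 B_seq=2215 B_ack=1239
After event 7: A_seq=1239 A_ack=2295 B_seq=2295 B_ack=1239

Answer: 1239 2295 2295 1239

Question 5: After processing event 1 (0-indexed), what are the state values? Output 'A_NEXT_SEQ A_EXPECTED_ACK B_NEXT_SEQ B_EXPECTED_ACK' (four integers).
After event 0: A_seq=1000 A_ack=2000 B_seq=2000 B_ack=1000
After event 1: A_seq=1049 A_ack=2000 B_seq=2000 B_ack=1049

1049 2000 2000 1049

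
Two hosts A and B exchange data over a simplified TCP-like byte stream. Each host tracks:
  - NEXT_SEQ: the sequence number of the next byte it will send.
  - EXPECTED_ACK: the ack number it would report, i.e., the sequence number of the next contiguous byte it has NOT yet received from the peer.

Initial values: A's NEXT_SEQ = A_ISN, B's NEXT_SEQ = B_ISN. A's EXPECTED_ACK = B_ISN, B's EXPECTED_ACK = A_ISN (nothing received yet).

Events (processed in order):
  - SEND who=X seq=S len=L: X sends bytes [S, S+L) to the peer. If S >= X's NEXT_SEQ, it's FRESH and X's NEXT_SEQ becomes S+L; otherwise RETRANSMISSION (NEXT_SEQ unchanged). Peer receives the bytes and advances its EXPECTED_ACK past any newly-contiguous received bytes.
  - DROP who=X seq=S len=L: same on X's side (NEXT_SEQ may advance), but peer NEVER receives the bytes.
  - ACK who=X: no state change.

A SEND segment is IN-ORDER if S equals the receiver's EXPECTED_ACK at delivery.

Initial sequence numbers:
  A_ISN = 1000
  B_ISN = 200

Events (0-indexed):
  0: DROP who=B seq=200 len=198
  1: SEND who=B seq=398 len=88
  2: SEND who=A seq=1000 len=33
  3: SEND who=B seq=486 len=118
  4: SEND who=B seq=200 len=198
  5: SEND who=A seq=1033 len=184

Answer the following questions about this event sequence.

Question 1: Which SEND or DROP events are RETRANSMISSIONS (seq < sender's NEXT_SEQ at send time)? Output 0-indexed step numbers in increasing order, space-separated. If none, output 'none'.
Answer: 4

Derivation:
Step 0: DROP seq=200 -> fresh
Step 1: SEND seq=398 -> fresh
Step 2: SEND seq=1000 -> fresh
Step 3: SEND seq=486 -> fresh
Step 4: SEND seq=200 -> retransmit
Step 5: SEND seq=1033 -> fresh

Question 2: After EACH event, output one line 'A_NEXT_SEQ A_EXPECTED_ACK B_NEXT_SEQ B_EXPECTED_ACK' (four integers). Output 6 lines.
1000 200 398 1000
1000 200 486 1000
1033 200 486 1033
1033 200 604 1033
1033 604 604 1033
1217 604 604 1217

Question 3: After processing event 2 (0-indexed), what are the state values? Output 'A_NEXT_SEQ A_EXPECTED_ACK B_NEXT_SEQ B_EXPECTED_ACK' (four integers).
After event 0: A_seq=1000 A_ack=200 B_seq=398 B_ack=1000
After event 1: A_seq=1000 A_ack=200 B_seq=486 B_ack=1000
After event 2: A_seq=1033 A_ack=200 B_seq=486 B_ack=1033

1033 200 486 1033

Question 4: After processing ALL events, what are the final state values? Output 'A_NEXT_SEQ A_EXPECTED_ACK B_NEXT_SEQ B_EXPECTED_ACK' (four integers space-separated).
After event 0: A_seq=1000 A_ack=200 B_seq=398 B_ack=1000
After event 1: A_seq=1000 A_ack=200 B_seq=486 B_ack=1000
After event 2: A_seq=1033 A_ack=200 B_seq=486 B_ack=1033
After event 3: A_seq=1033 A_ack=200 B_seq=604 B_ack=1033
After event 4: A_seq=1033 A_ack=604 B_seq=604 B_ack=1033
After event 5: A_seq=1217 A_ack=604 B_seq=604 B_ack=1217

Answer: 1217 604 604 1217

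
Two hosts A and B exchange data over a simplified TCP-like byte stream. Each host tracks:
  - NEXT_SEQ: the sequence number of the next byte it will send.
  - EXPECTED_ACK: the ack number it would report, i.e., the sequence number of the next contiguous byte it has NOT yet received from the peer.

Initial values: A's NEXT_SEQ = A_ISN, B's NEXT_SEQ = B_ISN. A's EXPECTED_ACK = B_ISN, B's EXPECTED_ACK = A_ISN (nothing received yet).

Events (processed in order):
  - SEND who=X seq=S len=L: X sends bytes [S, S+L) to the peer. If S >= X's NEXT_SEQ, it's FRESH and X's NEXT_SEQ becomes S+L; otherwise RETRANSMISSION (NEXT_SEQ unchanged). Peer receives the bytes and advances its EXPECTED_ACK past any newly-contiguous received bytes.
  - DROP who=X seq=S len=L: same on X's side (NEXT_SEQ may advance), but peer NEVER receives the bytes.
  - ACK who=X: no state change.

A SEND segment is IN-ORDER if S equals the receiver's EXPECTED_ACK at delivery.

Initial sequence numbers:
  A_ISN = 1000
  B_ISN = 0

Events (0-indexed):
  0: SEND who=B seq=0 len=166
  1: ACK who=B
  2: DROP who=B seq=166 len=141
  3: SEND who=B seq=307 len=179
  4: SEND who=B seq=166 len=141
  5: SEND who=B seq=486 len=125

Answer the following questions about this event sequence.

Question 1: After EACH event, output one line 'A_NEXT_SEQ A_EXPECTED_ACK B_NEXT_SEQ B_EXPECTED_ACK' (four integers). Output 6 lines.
1000 166 166 1000
1000 166 166 1000
1000 166 307 1000
1000 166 486 1000
1000 486 486 1000
1000 611 611 1000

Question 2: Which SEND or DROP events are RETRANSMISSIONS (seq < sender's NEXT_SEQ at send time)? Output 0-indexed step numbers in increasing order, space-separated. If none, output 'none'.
Answer: 4

Derivation:
Step 0: SEND seq=0 -> fresh
Step 2: DROP seq=166 -> fresh
Step 3: SEND seq=307 -> fresh
Step 4: SEND seq=166 -> retransmit
Step 5: SEND seq=486 -> fresh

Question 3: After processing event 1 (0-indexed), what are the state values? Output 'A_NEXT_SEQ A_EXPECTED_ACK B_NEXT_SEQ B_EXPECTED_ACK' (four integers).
After event 0: A_seq=1000 A_ack=166 B_seq=166 B_ack=1000
After event 1: A_seq=1000 A_ack=166 B_seq=166 B_ack=1000

1000 166 166 1000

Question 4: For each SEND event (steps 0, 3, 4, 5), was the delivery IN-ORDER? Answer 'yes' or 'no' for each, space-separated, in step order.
Step 0: SEND seq=0 -> in-order
Step 3: SEND seq=307 -> out-of-order
Step 4: SEND seq=166 -> in-order
Step 5: SEND seq=486 -> in-order

Answer: yes no yes yes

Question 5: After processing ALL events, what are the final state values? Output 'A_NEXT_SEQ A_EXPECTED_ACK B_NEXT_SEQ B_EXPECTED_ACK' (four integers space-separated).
Answer: 1000 611 611 1000

Derivation:
After event 0: A_seq=1000 A_ack=166 B_seq=166 B_ack=1000
After event 1: A_seq=1000 A_ack=166 B_seq=166 B_ack=1000
After event 2: A_seq=1000 A_ack=166 B_seq=307 B_ack=1000
After event 3: A_seq=1000 A_ack=166 B_seq=486 B_ack=1000
After event 4: A_seq=1000 A_ack=486 B_seq=486 B_ack=1000
After event 5: A_seq=1000 A_ack=611 B_seq=611 B_ack=1000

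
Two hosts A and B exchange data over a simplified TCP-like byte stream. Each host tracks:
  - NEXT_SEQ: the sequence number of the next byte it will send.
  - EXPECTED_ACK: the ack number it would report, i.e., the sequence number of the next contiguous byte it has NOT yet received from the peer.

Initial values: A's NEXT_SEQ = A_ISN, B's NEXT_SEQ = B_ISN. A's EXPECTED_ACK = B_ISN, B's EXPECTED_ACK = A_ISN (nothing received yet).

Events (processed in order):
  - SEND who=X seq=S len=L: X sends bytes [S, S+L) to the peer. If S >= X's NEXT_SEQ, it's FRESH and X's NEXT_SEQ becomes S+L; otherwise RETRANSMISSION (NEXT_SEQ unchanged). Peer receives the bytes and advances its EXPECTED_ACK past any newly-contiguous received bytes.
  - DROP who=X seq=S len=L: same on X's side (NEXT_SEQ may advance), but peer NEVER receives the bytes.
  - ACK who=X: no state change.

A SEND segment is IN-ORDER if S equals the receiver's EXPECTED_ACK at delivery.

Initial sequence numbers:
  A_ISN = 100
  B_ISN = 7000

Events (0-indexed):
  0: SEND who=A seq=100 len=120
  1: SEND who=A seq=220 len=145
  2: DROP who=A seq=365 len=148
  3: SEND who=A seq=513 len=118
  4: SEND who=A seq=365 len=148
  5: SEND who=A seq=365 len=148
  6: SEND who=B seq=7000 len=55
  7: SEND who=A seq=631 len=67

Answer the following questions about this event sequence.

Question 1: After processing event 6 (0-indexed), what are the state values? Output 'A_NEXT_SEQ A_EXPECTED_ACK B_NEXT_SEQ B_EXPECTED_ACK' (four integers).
After event 0: A_seq=220 A_ack=7000 B_seq=7000 B_ack=220
After event 1: A_seq=365 A_ack=7000 B_seq=7000 B_ack=365
After event 2: A_seq=513 A_ack=7000 B_seq=7000 B_ack=365
After event 3: A_seq=631 A_ack=7000 B_seq=7000 B_ack=365
After event 4: A_seq=631 A_ack=7000 B_seq=7000 B_ack=631
After event 5: A_seq=631 A_ack=7000 B_seq=7000 B_ack=631
After event 6: A_seq=631 A_ack=7055 B_seq=7055 B_ack=631

631 7055 7055 631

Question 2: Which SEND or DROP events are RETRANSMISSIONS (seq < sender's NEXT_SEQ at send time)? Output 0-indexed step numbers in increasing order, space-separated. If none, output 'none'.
Step 0: SEND seq=100 -> fresh
Step 1: SEND seq=220 -> fresh
Step 2: DROP seq=365 -> fresh
Step 3: SEND seq=513 -> fresh
Step 4: SEND seq=365 -> retransmit
Step 5: SEND seq=365 -> retransmit
Step 6: SEND seq=7000 -> fresh
Step 7: SEND seq=631 -> fresh

Answer: 4 5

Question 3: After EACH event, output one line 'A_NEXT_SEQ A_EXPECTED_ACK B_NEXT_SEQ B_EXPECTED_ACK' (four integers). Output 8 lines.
220 7000 7000 220
365 7000 7000 365
513 7000 7000 365
631 7000 7000 365
631 7000 7000 631
631 7000 7000 631
631 7055 7055 631
698 7055 7055 698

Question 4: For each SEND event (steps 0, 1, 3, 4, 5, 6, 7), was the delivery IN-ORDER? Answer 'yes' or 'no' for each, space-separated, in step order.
Answer: yes yes no yes no yes yes

Derivation:
Step 0: SEND seq=100 -> in-order
Step 1: SEND seq=220 -> in-order
Step 3: SEND seq=513 -> out-of-order
Step 4: SEND seq=365 -> in-order
Step 5: SEND seq=365 -> out-of-order
Step 6: SEND seq=7000 -> in-order
Step 7: SEND seq=631 -> in-order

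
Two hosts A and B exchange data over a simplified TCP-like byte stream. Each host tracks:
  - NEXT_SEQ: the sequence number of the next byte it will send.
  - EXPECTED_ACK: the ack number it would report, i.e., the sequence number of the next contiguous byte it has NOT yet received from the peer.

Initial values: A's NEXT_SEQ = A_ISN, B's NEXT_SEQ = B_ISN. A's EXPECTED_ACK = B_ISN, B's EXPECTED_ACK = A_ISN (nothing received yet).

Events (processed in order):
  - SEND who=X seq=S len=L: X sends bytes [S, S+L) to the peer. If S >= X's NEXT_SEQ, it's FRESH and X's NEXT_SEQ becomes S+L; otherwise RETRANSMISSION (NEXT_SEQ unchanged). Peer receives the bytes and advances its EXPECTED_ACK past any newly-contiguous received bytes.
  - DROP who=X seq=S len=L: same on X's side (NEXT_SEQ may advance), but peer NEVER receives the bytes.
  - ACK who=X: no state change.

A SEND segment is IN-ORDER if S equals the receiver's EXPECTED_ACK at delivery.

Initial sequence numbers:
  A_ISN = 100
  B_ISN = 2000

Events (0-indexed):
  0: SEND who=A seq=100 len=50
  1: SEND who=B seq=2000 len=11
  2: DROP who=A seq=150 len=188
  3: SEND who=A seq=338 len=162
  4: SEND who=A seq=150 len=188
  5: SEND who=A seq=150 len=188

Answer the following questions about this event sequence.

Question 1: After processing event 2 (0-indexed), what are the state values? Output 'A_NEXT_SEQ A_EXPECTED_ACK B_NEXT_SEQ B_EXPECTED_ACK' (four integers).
After event 0: A_seq=150 A_ack=2000 B_seq=2000 B_ack=150
After event 1: A_seq=150 A_ack=2011 B_seq=2011 B_ack=150
After event 2: A_seq=338 A_ack=2011 B_seq=2011 B_ack=150

338 2011 2011 150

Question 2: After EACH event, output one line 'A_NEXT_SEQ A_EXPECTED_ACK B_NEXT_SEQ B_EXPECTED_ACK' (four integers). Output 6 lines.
150 2000 2000 150
150 2011 2011 150
338 2011 2011 150
500 2011 2011 150
500 2011 2011 500
500 2011 2011 500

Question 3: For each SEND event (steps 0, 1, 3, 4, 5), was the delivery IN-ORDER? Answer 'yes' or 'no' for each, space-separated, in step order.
Step 0: SEND seq=100 -> in-order
Step 1: SEND seq=2000 -> in-order
Step 3: SEND seq=338 -> out-of-order
Step 4: SEND seq=150 -> in-order
Step 5: SEND seq=150 -> out-of-order

Answer: yes yes no yes no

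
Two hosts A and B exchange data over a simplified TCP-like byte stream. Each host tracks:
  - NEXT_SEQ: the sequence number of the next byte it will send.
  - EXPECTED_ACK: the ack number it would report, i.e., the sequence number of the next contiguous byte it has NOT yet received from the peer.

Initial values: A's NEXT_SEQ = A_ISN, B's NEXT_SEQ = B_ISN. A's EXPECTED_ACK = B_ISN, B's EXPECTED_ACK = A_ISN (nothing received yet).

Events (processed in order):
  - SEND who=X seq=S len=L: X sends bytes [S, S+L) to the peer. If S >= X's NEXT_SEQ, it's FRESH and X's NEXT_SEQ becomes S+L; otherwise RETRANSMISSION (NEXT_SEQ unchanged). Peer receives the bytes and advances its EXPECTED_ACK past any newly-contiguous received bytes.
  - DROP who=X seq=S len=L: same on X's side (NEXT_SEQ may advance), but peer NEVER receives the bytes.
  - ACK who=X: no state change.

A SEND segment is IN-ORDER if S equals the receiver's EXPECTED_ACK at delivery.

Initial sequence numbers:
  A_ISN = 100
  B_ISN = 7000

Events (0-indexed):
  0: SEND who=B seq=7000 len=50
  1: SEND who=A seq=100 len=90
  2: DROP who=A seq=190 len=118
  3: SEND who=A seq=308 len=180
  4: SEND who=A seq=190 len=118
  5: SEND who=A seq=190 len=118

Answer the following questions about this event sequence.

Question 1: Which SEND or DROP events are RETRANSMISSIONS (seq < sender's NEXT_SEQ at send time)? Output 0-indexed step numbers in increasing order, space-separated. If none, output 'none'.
Answer: 4 5

Derivation:
Step 0: SEND seq=7000 -> fresh
Step 1: SEND seq=100 -> fresh
Step 2: DROP seq=190 -> fresh
Step 3: SEND seq=308 -> fresh
Step 4: SEND seq=190 -> retransmit
Step 5: SEND seq=190 -> retransmit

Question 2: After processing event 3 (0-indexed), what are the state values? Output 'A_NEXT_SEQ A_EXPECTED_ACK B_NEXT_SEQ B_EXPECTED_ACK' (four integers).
After event 0: A_seq=100 A_ack=7050 B_seq=7050 B_ack=100
After event 1: A_seq=190 A_ack=7050 B_seq=7050 B_ack=190
After event 2: A_seq=308 A_ack=7050 B_seq=7050 B_ack=190
After event 3: A_seq=488 A_ack=7050 B_seq=7050 B_ack=190

488 7050 7050 190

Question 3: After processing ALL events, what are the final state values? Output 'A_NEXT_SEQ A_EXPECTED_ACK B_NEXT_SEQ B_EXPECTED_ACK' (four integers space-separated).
Answer: 488 7050 7050 488

Derivation:
After event 0: A_seq=100 A_ack=7050 B_seq=7050 B_ack=100
After event 1: A_seq=190 A_ack=7050 B_seq=7050 B_ack=190
After event 2: A_seq=308 A_ack=7050 B_seq=7050 B_ack=190
After event 3: A_seq=488 A_ack=7050 B_seq=7050 B_ack=190
After event 4: A_seq=488 A_ack=7050 B_seq=7050 B_ack=488
After event 5: A_seq=488 A_ack=7050 B_seq=7050 B_ack=488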